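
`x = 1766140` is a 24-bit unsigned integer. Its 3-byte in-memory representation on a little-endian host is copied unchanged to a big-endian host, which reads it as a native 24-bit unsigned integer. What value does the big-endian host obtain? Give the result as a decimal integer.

1766140 in 24-bit hexadecimal is 0x1AF2FC.
Stored little-endian, the bytes at ascending addresses are FC F2 1A.
Read back as big-endian, the last byte is least significant, giving 0xFCF21A.
0xFCF21A = 16577050.

16577050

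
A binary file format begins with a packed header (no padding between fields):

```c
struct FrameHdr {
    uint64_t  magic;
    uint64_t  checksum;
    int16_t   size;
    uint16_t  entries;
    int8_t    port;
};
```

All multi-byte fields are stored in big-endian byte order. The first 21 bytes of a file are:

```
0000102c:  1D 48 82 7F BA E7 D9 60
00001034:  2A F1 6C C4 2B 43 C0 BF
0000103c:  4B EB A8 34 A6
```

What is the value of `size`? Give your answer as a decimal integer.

19435

`size` follows `magic` (8 B), `checksum` (8 B), so it starts at offset 8 + 8 = 16 and occupies 2 bytes.
Bytes at offsets 16..17: 4B EB.
In big-endian order the high byte comes first in memory.
The bytes are already most-significant first: 0x4BEB.
0x4BEB = 19435.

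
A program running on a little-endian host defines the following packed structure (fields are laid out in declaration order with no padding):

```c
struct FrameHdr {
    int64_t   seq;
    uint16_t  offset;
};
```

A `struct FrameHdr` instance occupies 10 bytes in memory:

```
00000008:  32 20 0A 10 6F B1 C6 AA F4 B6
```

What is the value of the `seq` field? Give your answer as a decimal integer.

`seq` is the first field, at byte offset 0, occupying 8 bytes.
Bytes at offsets 0..7: 32 20 0A 10 6F B1 C6 AA.
Little-endian: lowest address holds the least-significant byte.
Reassemble most-significant byte first: AA C6 B1 6F 10 0A 20 32 → 0xAAC6B16F100A2032.
Top bit is set, so as a signed 64-bit value this is 0xAAC6B16F100A2032 − 2^64 = -6141025951304507342.

-6141025951304507342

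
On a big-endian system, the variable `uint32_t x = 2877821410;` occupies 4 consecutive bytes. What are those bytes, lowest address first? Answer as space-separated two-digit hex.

AB 88 11 E2

2877821410 in hexadecimal, padded to 32 bits, is 0xAB8811E2.
Split into bytes (most-significant first): AB 88 11 E2.
Big-endian: lowest address holds the most-significant byte.
So the memory order matches the most-significant-first order: AB 88 11 E2.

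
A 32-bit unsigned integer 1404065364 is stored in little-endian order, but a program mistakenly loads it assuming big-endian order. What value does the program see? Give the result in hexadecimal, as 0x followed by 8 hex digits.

0x5456B053

1404065364 in 32-bit hexadecimal is 0x53B05654.
Stored little-endian, the bytes at ascending addresses are 54 56 B0 53.
Read back as big-endian, the last byte is least significant, giving 0x5456B053.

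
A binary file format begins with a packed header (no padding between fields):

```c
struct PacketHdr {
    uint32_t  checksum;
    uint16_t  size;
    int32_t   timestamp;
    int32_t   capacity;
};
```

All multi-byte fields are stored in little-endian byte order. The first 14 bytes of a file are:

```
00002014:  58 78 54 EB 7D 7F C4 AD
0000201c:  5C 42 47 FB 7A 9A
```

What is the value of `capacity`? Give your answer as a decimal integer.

`capacity` follows `checksum` (4 B), `size` (2 B), `timestamp` (4 B), so it starts at offset 4 + 2 + 4 = 10 and occupies 4 bytes.
Bytes at offsets 10..13: 47 FB 7A 9A.
Little-endian: lowest address holds the least-significant byte.
Reassemble most-significant byte first: 9A 7A FB 47 → 0x9A7AFB47.
Top bit is set, so as a signed 32-bit value this is 0x9A7AFB47 − 2^32 = -1703216313.

-1703216313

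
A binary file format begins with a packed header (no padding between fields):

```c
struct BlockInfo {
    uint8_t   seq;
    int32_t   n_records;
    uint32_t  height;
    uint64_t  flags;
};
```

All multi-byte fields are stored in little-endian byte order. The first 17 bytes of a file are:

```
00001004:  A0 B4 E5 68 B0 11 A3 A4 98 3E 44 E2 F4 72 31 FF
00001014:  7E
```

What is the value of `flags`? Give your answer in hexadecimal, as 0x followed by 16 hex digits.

`flags` follows `seq` (1 B), `n_records` (4 B), `height` (4 B), so it starts at offset 1 + 4 + 4 = 9 and occupies 8 bytes.
Bytes at offsets 9..16: 3E 44 E2 F4 72 31 FF 7E.
Little-endian stores the least-significant byte at the lowest address.
Reassemble most-significant byte first: 7E FF 31 72 F4 E2 44 3E → 0x7EFF3172F4E2443E.

0x7EFF3172F4E2443E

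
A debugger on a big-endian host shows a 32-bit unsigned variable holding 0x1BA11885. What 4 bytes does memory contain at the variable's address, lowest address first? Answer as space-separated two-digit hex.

Split into bytes (most-significant first): 1B A1 18 85.
Big-endian: lowest address holds the most-significant byte.
So the memory order matches the most-significant-first order: 1B A1 18 85.

1B A1 18 85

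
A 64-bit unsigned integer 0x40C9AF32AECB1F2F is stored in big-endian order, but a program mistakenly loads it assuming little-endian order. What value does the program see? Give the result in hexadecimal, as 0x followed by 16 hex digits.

Stored big-endian, the bytes at ascending addresses are 40 C9 AF 32 AE CB 1F 2F.
Read back as little-endian, the first byte is least significant, giving 0x2F1FCBAE32AFC940.

0x2F1FCBAE32AFC940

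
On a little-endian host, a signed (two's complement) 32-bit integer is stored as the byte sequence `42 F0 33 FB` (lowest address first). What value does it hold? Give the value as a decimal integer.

In little-endian order the low byte comes first in memory.
Reassemble most-significant byte first: FB 33 F0 42 → 0xFB33F042.
Top bit is set, so as a signed 32-bit value this is 0xFB33F042 − 2^32 = -80482238.

-80482238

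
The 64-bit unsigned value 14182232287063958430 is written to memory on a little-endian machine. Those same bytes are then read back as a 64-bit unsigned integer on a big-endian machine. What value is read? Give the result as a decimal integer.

11449141840992391620

14182232287063958430 in 64-bit hexadecimal is 0xC4D1691FD885E39E.
Stored little-endian, the bytes at ascending addresses are 9E E3 85 D8 1F 69 D1 C4.
Read back as big-endian, the last byte is least significant, giving 0x9EE385D81F69D1C4.
0x9EE385D81F69D1C4 = 11449141840992391620.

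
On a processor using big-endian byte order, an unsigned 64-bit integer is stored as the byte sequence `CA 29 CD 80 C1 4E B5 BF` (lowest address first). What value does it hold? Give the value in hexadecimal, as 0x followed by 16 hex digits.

Big-endian stores the most-significant byte at the lowest address.
The bytes are already most-significant first: 0xCA29CD80C14EB5BF.

0xCA29CD80C14EB5BF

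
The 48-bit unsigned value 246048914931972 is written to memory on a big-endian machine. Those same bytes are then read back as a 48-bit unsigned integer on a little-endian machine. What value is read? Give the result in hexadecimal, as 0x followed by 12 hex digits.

246048914931972 in 48-bit hexadecimal is 0xDFC7BA2C0104.
Stored big-endian, the bytes at ascending addresses are DF C7 BA 2C 01 04.
Read back as little-endian, the first byte is least significant, giving 0x04012CBAC7DF.

0x04012CBAC7DF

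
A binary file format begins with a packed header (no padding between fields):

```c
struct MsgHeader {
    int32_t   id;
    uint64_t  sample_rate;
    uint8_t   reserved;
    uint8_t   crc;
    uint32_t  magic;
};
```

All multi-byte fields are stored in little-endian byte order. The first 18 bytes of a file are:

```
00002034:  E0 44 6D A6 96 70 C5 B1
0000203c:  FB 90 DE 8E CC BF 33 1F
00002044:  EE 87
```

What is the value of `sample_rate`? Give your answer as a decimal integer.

`sample_rate` follows `id` (4 bytes), so it starts at byte offset 4 and occupies 8 bytes.
Bytes at offsets 4..11: 96 70 C5 B1 FB 90 DE 8E.
Little-endian stores the least-significant byte at the lowest address.
Reassemble most-significant byte first: 8E DE 90 FB B1 C5 70 96 → 0x8EDE90FBB1C57096.
0x8EDE90FBB1C57096 = 10294825208909230230.

10294825208909230230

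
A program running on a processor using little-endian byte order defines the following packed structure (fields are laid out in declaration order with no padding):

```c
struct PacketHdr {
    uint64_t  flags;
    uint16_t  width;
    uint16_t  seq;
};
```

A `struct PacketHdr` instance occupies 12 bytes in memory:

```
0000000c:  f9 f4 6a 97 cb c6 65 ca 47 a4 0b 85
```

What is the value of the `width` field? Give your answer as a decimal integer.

42055

`width` follows `flags` (8 bytes), so it starts at byte offset 8 and occupies 2 bytes.
Bytes at offsets 8..9: 47 A4.
Little-endian stores the least-significant byte at the lowest address.
Reassemble most-significant byte first: A4 47 → 0xA447.
0xA447 = 42055.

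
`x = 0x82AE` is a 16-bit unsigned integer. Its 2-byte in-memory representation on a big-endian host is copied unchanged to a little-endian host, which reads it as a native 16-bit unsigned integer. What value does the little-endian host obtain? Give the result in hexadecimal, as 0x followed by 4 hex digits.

Stored big-endian, the bytes at ascending addresses are 82 AE.
Read back as little-endian, the first byte is least significant, giving 0xAE82.

0xAE82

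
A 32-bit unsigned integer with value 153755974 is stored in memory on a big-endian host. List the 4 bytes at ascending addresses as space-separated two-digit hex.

153755974 in hexadecimal, padded to 32 bits, is 0x092A2146.
Split into bytes (most-significant first): 09 2A 21 46.
Big-endian: lowest address holds the most-significant byte.
So the memory order matches the most-significant-first order: 09 2A 21 46.

09 2A 21 46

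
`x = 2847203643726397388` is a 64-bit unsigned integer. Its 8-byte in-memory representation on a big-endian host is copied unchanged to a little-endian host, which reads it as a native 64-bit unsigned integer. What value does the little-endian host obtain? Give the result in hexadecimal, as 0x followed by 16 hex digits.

0xCC7F82FBA04C8327

2847203643726397388 in 64-bit hexadecimal is 0x27834CA0FB827FCC.
Stored big-endian, the bytes at ascending addresses are 27 83 4C A0 FB 82 7F CC.
Read back as little-endian, the first byte is least significant, giving 0xCC7F82FBA04C8327.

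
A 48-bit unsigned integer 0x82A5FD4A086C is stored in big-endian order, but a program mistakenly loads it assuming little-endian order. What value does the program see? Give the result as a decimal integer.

118782873675138

Stored big-endian, the bytes at ascending addresses are 82 A5 FD 4A 08 6C.
Read back as little-endian, the first byte is least significant, giving 0x6C084AFDA582.
0x6C084AFDA582 = 118782873675138.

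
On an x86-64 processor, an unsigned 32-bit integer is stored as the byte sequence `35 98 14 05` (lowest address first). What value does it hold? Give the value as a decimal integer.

85235765

Little-endian: lowest address holds the least-significant byte.
Reassemble most-significant byte first: 05 14 98 35 → 0x05149835.
0x05149835 = 85235765.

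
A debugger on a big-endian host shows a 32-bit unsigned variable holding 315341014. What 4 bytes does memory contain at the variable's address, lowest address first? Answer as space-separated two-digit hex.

315341014 in hexadecimal, padded to 32 bits, is 0x12CBB8D6.
Split into bytes (most-significant first): 12 CB B8 D6.
Big-endian: lowest address holds the most-significant byte.
So the memory order matches the most-significant-first order: 12 CB B8 D6.

12 CB B8 D6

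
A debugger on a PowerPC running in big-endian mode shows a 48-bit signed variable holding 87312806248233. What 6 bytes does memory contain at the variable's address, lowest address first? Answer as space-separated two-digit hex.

87312806248233 in hexadecimal, padded to 48 bits, is 0x4F6918CCFF29.
Split into bytes (most-significant first): 4F 69 18 CC FF 29.
Big-endian stores the most-significant byte at the lowest address.
So the memory order matches the most-significant-first order: 4F 69 18 CC FF 29.

4F 69 18 CC FF 29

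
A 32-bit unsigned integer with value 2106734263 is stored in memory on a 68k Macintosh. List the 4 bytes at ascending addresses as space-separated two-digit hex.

7D 92 36 B7

2106734263 in hexadecimal, padded to 32 bits, is 0x7D9236B7.
Split into bytes (most-significant first): 7D 92 36 B7.
Big-endian: lowest address holds the most-significant byte.
So the memory order matches the most-significant-first order: 7D 92 36 B7.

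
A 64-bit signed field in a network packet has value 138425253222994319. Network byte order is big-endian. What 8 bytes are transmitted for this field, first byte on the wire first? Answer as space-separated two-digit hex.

138425253222994319 in hexadecimal, padded to 64 bits, is 0x01EBC908CE4CD18F.
Split into bytes (most-significant first): 01 EB C9 08 CE 4C D1 8F.
Big-endian: lowest address holds the most-significant byte.
So the memory order matches the most-significant-first order: 01 EB C9 08 CE 4C D1 8F.

01 EB C9 08 CE 4C D1 8F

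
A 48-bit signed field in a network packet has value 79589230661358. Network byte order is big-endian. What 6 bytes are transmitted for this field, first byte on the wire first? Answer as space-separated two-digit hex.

48 62 CF D2 4E EE

79589230661358 in hexadecimal, padded to 48 bits, is 0x4862CFD24EEE.
Split into bytes (most-significant first): 48 62 CF D2 4E EE.
Big-endian stores the most-significant byte at the lowest address.
So the memory order matches the most-significant-first order: 48 62 CF D2 4E EE.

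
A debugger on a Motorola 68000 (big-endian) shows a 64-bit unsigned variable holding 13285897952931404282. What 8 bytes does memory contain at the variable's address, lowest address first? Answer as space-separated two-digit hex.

B8 60 FD CB E6 90 D9 FA

13285897952931404282 in hexadecimal, padded to 64 bits, is 0xB860FDCBE690D9FA.
Split into bytes (most-significant first): B8 60 FD CB E6 90 D9 FA.
In big-endian order the high byte comes first in memory.
So the memory order matches the most-significant-first order: B8 60 FD CB E6 90 D9 FA.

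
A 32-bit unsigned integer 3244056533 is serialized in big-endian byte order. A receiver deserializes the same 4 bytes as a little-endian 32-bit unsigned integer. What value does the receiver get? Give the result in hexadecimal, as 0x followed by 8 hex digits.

0xD55F5CC1

3244056533 in 32-bit hexadecimal is 0xC15C5FD5.
Stored big-endian, the bytes at ascending addresses are C1 5C 5F D5.
Read back as little-endian, the first byte is least significant, giving 0xD55F5CC1.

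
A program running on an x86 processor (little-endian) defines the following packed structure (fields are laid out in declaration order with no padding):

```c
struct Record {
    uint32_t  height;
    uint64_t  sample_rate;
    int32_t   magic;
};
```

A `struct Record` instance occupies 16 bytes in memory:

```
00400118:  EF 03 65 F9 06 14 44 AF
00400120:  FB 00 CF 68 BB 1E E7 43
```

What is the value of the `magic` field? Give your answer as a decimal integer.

1139220155

`magic` follows `height` (4 B), `sample_rate` (8 B), so it starts at offset 4 + 8 = 12 and occupies 4 bytes.
Bytes at offsets 12..15: BB 1E E7 43.
In little-endian order the low byte comes first in memory.
Reassemble most-significant byte first: 43 E7 1E BB → 0x43E71EBB.
0x43E71EBB = 1139220155.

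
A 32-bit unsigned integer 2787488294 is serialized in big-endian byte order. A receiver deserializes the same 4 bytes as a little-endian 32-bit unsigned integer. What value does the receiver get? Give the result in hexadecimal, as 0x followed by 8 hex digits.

0x26B225A6

2787488294 in 32-bit hexadecimal is 0xA625B226.
Stored big-endian, the bytes at ascending addresses are A6 25 B2 26.
Read back as little-endian, the first byte is least significant, giving 0x26B225A6.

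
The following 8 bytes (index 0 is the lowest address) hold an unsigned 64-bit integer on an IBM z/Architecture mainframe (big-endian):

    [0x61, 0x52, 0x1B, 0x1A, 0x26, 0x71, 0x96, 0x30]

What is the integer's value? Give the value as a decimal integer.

7012697368897361456

Big-endian stores the most-significant byte at the lowest address.
The bytes are already most-significant first: 0x61521B1A26719630.
0x61521B1A26719630 = 7012697368897361456.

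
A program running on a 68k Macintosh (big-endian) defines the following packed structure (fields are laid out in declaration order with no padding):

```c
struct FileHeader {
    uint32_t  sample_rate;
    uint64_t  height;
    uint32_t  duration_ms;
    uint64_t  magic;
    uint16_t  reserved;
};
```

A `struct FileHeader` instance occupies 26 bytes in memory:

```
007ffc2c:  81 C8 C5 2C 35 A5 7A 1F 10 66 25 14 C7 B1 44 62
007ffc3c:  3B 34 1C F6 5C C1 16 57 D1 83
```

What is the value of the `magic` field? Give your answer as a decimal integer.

4266066591470392919

`magic` follows `sample_rate` (4 B), `height` (8 B), `duration_ms` (4 B), so it starts at offset 4 + 8 + 4 = 16 and occupies 8 bytes.
Bytes at offsets 16..23: 3B 34 1C F6 5C C1 16 57.
Big-endian: lowest address holds the most-significant byte.
The bytes are already most-significant first: 0x3B341CF65CC11657.
0x3B341CF65CC11657 = 4266066591470392919.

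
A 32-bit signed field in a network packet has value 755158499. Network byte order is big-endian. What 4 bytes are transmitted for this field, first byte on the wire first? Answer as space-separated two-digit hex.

2D 02 CD E3

755158499 in hexadecimal, padded to 32 bits, is 0x2D02CDE3.
Split into bytes (most-significant first): 2D 02 CD E3.
Big-endian stores the most-significant byte at the lowest address.
So the memory order matches the most-significant-first order: 2D 02 CD E3.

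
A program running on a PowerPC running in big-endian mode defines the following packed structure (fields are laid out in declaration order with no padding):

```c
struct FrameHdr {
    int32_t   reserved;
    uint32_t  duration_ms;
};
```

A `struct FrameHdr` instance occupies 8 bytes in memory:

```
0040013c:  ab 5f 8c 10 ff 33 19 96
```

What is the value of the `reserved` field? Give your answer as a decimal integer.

`reserved` is the first field, at byte offset 0, occupying 4 bytes.
Bytes at offsets 0..3: AB 5F 8C 10.
In big-endian order the high byte comes first in memory.
The bytes are already most-significant first: 0xAB5F8C10.
Top bit is set, so as a signed 32-bit value this is 0xAB5F8C10 − 2^32 = -1419801584.

-1419801584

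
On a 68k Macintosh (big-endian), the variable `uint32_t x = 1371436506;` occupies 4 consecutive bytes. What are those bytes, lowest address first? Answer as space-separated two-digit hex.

51 BE 75 DA

1371436506 in hexadecimal, padded to 32 bits, is 0x51BE75DA.
Split into bytes (most-significant first): 51 BE 75 DA.
Big-endian: lowest address holds the most-significant byte.
So the memory order matches the most-significant-first order: 51 BE 75 DA.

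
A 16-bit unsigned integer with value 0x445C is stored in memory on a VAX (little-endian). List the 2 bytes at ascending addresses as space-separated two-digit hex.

Split into bytes (most-significant first): 44 5C.
Little-endian: lowest address holds the least-significant byte.
So at ascending addresses the bytes are 5C 44.

5C 44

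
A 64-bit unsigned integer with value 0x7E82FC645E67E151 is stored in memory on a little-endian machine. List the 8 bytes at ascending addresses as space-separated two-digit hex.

51 E1 67 5E 64 FC 82 7E

Split into bytes (most-significant first): 7E 82 FC 64 5E 67 E1 51.
Little-endian stores the least-significant byte at the lowest address.
So at ascending addresses the bytes are 51 E1 67 5E 64 FC 82 7E.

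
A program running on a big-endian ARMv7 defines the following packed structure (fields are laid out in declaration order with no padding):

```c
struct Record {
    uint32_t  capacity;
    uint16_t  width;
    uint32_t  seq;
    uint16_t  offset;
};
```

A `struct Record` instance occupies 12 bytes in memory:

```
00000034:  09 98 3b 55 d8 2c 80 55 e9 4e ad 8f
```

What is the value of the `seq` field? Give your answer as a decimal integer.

`seq` follows `capacity` (4 B), `width` (2 B), so it starts at offset 4 + 2 = 6 and occupies 4 bytes.
Bytes at offsets 6..9: 80 55 E9 4E.
In big-endian order the high byte comes first in memory.
The bytes are already most-significant first: 0x8055E94E.
0x8055E94E = 2153113934.

2153113934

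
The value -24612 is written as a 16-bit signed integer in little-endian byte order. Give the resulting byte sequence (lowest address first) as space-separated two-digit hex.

Two's complement of -24612 in 16 bits: 24612 = 0x6024; invert → 0x9FDB; add 1 → 0x9FDC.
Split into bytes (most-significant first): 9F DC.
Little-endian: lowest address holds the least-significant byte.
So at ascending addresses the bytes are DC 9F.

DC 9F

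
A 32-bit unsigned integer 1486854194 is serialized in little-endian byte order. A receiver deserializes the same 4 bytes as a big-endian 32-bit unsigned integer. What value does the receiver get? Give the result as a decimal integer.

848863064

1486854194 in 32-bit hexadecimal is 0x589F9832.
Stored little-endian, the bytes at ascending addresses are 32 98 9F 58.
Read back as big-endian, the last byte is least significant, giving 0x32989F58.
0x32989F58 = 848863064.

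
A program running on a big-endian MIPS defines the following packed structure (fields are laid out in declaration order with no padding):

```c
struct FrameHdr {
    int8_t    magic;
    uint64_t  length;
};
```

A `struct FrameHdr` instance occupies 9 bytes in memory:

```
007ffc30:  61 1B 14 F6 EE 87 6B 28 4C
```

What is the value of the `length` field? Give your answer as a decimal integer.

1951456042892863564

`length` follows `magic` (1 byte), so it starts at byte offset 1 and occupies 8 bytes.
Bytes at offsets 1..8: 1B 14 F6 EE 87 6B 28 4C.
Big-endian: lowest address holds the most-significant byte.
The bytes are already most-significant first: 0x1B14F6EE876B284C.
0x1B14F6EE876B284C = 1951456042892863564.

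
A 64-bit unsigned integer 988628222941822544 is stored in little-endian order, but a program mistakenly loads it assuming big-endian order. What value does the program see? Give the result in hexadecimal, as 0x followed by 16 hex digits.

988628222941822544 in 64-bit hexadecimal is 0x0DB850217B5F7E50.
Stored little-endian, the bytes at ascending addresses are 50 7E 5F 7B 21 50 B8 0D.
Read back as big-endian, the last byte is least significant, giving 0x507E5F7B2150B80D.

0x507E5F7B2150B80D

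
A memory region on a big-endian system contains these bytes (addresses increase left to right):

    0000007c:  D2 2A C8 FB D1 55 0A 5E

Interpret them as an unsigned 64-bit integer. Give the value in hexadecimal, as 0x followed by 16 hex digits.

0xD22AC8FBD1550A5E

Big-endian: lowest address holds the most-significant byte.
The bytes are already most-significant first: 0xD22AC8FBD1550A5E.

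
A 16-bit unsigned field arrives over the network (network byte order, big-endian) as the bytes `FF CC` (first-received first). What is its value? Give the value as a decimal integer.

65484

Big-endian stores the most-significant byte at the lowest address.
The bytes are already most-significant first: 0xFFCC.
0xFFCC = 65484.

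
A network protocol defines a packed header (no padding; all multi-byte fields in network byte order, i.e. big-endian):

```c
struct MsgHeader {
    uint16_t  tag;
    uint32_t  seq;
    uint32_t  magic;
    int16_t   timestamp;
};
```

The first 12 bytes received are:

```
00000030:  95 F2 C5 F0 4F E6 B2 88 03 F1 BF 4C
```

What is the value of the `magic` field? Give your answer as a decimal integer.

`magic` follows `tag` (2 B), `seq` (4 B), so it starts at offset 2 + 4 = 6 and occupies 4 bytes.
Bytes at offsets 6..9: B2 88 03 F1.
Big-endian stores the most-significant byte at the lowest address.
The bytes are already most-significant first: 0xB28803F1.
0xB28803F1 = 2995258353.

2995258353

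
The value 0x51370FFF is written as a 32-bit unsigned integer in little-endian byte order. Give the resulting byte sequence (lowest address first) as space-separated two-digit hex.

Split into bytes (most-significant first): 51 37 0F FF.
In little-endian order the low byte comes first in memory.
So at ascending addresses the bytes are FF 0F 37 51.

FF 0F 37 51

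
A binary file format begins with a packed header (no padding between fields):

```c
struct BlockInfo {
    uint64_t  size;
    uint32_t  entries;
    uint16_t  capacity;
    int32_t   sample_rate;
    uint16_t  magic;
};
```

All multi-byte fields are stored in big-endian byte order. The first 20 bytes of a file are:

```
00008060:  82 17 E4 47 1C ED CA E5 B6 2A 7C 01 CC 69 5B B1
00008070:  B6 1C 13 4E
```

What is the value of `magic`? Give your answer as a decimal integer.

4942

`magic` follows `size` (8 B), `entries` (4 B), `capacity` (2 B), `sample_rate` (4 B), so it starts at offset 8 + 4 + 2 + 4 = 18 and occupies 2 bytes.
Bytes at offsets 18..19: 13 4E.
Big-endian stores the most-significant byte at the lowest address.
The bytes are already most-significant first: 0x134E.
0x134E = 4942.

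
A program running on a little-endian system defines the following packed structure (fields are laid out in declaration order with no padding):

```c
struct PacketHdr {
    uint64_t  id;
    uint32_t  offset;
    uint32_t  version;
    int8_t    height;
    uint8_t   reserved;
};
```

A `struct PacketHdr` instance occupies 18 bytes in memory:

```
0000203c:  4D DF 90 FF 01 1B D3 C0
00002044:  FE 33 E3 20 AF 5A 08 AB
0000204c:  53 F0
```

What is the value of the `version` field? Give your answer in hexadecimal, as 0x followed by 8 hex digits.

0xAB085AAF

`version` follows `id` (8 B), `offset` (4 B), so it starts at offset 8 + 4 = 12 and occupies 4 bytes.
Bytes at offsets 12..15: AF 5A 08 AB.
Little-endian: lowest address holds the least-significant byte.
Reassemble most-significant byte first: AB 08 5A AF → 0xAB085AAF.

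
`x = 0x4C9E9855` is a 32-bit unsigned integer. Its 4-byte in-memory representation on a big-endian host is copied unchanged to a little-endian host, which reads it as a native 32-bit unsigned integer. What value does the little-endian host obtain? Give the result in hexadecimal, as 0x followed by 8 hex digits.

0x55989E4C

Stored big-endian, the bytes at ascending addresses are 4C 9E 98 55.
Read back as little-endian, the first byte is least significant, giving 0x55989E4C.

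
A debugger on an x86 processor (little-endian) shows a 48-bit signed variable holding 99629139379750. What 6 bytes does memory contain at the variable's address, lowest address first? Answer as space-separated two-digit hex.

99629139379750 in hexadecimal, padded to 48 bits, is 0x5A9CB7764626.
Split into bytes (most-significant first): 5A 9C B7 76 46 26.
In little-endian order the low byte comes first in memory.
So at ascending addresses the bytes are 26 46 76 B7 9C 5A.

26 46 76 B7 9C 5A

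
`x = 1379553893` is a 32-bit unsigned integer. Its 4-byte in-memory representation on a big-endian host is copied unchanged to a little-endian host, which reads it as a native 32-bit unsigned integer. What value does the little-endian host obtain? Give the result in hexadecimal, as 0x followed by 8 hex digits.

1379553893 in 32-bit hexadecimal is 0x523A5265.
Stored big-endian, the bytes at ascending addresses are 52 3A 52 65.
Read back as little-endian, the first byte is least significant, giving 0x65523A52.

0x65523A52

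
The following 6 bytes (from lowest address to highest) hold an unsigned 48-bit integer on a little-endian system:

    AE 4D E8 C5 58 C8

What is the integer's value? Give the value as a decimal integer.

220283603013038

Little-endian: lowest address holds the least-significant byte.
Reassemble most-significant byte first: C8 58 C5 E8 4D AE → 0xC858C5E84DAE.
0xC858C5E84DAE = 220283603013038.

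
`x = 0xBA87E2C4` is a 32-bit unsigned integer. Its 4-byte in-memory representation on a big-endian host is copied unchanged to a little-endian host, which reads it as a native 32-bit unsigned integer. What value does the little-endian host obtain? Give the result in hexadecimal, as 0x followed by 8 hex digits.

Stored big-endian, the bytes at ascending addresses are BA 87 E2 C4.
Read back as little-endian, the first byte is least significant, giving 0xC4E287BA.

0xC4E287BA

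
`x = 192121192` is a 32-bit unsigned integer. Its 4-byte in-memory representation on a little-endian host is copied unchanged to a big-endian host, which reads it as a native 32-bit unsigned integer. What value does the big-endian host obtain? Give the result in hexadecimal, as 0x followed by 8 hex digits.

192121192 in 32-bit hexadecimal is 0x0B738968.
Stored little-endian, the bytes at ascending addresses are 68 89 73 0B.
Read back as big-endian, the last byte is least significant, giving 0x6889730B.

0x6889730B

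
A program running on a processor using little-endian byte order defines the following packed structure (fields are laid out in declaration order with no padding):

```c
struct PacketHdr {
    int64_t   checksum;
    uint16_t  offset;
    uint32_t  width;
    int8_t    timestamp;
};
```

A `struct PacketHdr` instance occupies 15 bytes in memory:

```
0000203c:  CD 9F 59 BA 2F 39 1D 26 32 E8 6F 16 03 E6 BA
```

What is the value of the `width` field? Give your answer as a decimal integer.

`width` follows `checksum` (8 B), `offset` (2 B), so it starts at offset 8 + 2 = 10 and occupies 4 bytes.
Bytes at offsets 10..13: 6F 16 03 E6.
Little-endian: lowest address holds the least-significant byte.
Reassemble most-significant byte first: E6 03 16 6F → 0xE603166F.
0xE603166F = 3858962031.

3858962031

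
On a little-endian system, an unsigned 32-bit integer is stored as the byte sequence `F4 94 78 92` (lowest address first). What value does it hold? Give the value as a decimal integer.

2457375988

Little-endian stores the least-significant byte at the lowest address.
Reassemble most-significant byte first: 92 78 94 F4 → 0x927894F4.
0x927894F4 = 2457375988.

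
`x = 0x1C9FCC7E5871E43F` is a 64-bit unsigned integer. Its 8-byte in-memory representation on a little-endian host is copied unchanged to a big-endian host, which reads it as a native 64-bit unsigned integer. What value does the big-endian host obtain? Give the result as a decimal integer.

Stored little-endian, the bytes at ascending addresses are 3F E4 71 58 7E CC 9F 1C.
Read back as big-endian, the last byte is least significant, giving 0x3FE471587ECC9F1C.
0x3FE471587ECC9F1C = 4603929343977889564.

4603929343977889564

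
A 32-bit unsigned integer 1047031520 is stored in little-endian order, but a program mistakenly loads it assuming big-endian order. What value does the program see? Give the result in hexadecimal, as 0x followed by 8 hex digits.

0xE06E683E

1047031520 in 32-bit hexadecimal is 0x3E686EE0.
Stored little-endian, the bytes at ascending addresses are E0 6E 68 3E.
Read back as big-endian, the last byte is least significant, giving 0xE06E683E.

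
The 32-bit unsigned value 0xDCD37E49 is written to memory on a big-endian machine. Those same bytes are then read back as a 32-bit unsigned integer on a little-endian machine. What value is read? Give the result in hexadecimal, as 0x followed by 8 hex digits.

0x497ED3DC

Stored big-endian, the bytes at ascending addresses are DC D3 7E 49.
Read back as little-endian, the first byte is least significant, giving 0x497ED3DC.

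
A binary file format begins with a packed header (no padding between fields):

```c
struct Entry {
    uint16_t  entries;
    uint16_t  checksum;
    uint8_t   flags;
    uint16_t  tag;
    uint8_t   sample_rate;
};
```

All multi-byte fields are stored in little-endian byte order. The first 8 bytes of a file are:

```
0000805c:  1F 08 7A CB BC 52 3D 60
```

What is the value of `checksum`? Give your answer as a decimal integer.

`checksum` follows `entries` (2 bytes), so it starts at byte offset 2 and occupies 2 bytes.
Bytes at offsets 2..3: 7A CB.
Little-endian stores the least-significant byte at the lowest address.
Reassemble most-significant byte first: CB 7A → 0xCB7A.
0xCB7A = 52090.

52090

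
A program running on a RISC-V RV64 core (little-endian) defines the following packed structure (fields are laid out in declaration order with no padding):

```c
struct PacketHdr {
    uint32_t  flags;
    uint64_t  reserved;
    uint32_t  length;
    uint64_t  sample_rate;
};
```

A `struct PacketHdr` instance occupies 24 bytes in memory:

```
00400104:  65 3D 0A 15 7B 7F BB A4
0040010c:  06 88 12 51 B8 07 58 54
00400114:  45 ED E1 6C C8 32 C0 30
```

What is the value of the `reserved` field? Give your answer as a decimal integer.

5841881228767887227

`reserved` follows `flags` (4 bytes), so it starts at byte offset 4 and occupies 8 bytes.
Bytes at offsets 4..11: 7B 7F BB A4 06 88 12 51.
Little-endian: lowest address holds the least-significant byte.
Reassemble most-significant byte first: 51 12 88 06 A4 BB 7F 7B → 0x51128806A4BB7F7B.
0x51128806A4BB7F7B = 5841881228767887227.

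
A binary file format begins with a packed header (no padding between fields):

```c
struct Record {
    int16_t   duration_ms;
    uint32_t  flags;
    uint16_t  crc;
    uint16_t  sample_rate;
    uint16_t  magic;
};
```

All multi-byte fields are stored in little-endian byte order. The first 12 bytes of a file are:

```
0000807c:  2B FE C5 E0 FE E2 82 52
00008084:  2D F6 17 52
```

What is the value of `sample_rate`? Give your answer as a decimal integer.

63021

`sample_rate` follows `duration_ms` (2 B), `flags` (4 B), `crc` (2 B), so it starts at offset 2 + 4 + 2 = 8 and occupies 2 bytes.
Bytes at offsets 8..9: 2D F6.
Little-endian stores the least-significant byte at the lowest address.
Reassemble most-significant byte first: F6 2D → 0xF62D.
0xF62D = 63021.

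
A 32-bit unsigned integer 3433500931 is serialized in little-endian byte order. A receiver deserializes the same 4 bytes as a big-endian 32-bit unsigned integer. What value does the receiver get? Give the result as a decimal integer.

3433500931 in 32-bit hexadecimal is 0xCCA71103.
Stored little-endian, the bytes at ascending addresses are 03 11 A7 CC.
Read back as big-endian, the last byte is least significant, giving 0x0311A7CC.
0x0311A7CC = 51488716.

51488716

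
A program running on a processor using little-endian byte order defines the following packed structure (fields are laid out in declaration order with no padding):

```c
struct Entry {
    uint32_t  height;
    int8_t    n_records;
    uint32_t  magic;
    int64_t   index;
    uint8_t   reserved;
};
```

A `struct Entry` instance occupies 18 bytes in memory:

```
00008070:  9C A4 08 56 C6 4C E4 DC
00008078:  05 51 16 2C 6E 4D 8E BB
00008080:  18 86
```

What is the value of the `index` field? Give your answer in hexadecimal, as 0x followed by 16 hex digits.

0x18BB8E4D6E2C1651

`index` follows `height` (4 B), `n_records` (1 B), `magic` (4 B), so it starts at offset 4 + 1 + 4 = 9 and occupies 8 bytes.
Bytes at offsets 9..16: 51 16 2C 6E 4D 8E BB 18.
Little-endian: lowest address holds the least-significant byte.
Reassemble most-significant byte first: 18 BB 8E 4D 6E 2C 16 51 → 0x18BB8E4D6E2C1651.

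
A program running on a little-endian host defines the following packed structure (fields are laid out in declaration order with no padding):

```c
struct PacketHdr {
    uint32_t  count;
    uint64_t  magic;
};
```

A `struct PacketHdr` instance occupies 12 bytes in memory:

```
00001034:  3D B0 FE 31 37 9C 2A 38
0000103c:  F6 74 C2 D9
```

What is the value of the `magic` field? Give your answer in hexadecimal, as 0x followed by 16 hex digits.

0xD9C274F6382A9C37

`magic` follows `count` (4 bytes), so it starts at byte offset 4 and occupies 8 bytes.
Bytes at offsets 4..11: 37 9C 2A 38 F6 74 C2 D9.
Little-endian: lowest address holds the least-significant byte.
Reassemble most-significant byte first: D9 C2 74 F6 38 2A 9C 37 → 0xD9C274F6382A9C37.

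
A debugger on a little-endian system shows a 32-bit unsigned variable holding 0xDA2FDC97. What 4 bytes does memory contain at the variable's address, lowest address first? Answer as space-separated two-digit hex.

97 DC 2F DA

Split into bytes (most-significant first): DA 2F DC 97.
Little-endian: lowest address holds the least-significant byte.
So at ascending addresses the bytes are 97 DC 2F DA.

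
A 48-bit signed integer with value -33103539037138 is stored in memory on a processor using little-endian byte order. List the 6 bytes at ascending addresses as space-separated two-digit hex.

Two's complement of -33103539037138 in 48 bits: 33103539037138 = 0x1E1B84AF63D2; invert → 0xE1E47B509C2D; add 1 → 0xE1E47B509C2E.
Split into bytes (most-significant first): E1 E4 7B 50 9C 2E.
Little-endian: lowest address holds the least-significant byte.
So at ascending addresses the bytes are 2E 9C 50 7B E4 E1.

2E 9C 50 7B E4 E1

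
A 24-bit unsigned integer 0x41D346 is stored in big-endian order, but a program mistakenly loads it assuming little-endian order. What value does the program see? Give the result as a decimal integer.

Stored big-endian, the bytes at ascending addresses are 41 D3 46.
Read back as little-endian, the first byte is least significant, giving 0x46D341.
0x46D341 = 4641601.

4641601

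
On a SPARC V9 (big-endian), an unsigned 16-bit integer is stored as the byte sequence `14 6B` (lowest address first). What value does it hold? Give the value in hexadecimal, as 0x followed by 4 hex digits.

In big-endian order the high byte comes first in memory.
The bytes are already most-significant first: 0x146B.

0x146B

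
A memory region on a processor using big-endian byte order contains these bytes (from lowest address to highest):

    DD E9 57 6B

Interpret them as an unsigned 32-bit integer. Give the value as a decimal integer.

3723057003

In big-endian order the high byte comes first in memory.
The bytes are already most-significant first: 0xDDE9576B.
0xDDE9576B = 3723057003.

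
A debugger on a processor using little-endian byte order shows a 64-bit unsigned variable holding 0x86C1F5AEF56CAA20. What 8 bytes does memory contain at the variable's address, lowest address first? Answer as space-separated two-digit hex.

Split into bytes (most-significant first): 86 C1 F5 AE F5 6C AA 20.
Little-endian: lowest address holds the least-significant byte.
So at ascending addresses the bytes are 20 AA 6C F5 AE F5 C1 86.

20 AA 6C F5 AE F5 C1 86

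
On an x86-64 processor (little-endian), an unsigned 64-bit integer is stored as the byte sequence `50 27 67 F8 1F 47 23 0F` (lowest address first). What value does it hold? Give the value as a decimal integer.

1090793737390860112

Little-endian stores the least-significant byte at the lowest address.
Reassemble most-significant byte first: 0F 23 47 1F F8 67 27 50 → 0x0F23471FF8672750.
0x0F23471FF8672750 = 1090793737390860112.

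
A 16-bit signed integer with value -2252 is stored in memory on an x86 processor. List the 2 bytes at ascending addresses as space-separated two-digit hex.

34 F7

Two's complement of -2252 in 16 bits: 2252 = 0x08CC; invert → 0xF733; add 1 → 0xF734.
Split into bytes (most-significant first): F7 34.
Little-endian: lowest address holds the least-significant byte.
So at ascending addresses the bytes are 34 F7.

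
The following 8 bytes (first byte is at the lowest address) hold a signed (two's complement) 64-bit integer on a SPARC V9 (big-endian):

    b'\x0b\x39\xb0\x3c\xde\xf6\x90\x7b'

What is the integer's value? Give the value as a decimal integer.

808871383574941819

Big-endian: lowest address holds the most-significant byte.
The bytes are already most-significant first: 0x0B39B03CDEF6907B.
0x0B39B03CDEF6907B = 808871383574941819.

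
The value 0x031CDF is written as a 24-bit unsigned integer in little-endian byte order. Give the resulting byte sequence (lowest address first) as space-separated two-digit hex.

DF 1C 03

Split into bytes (most-significant first): 03 1C DF.
Little-endian stores the least-significant byte at the lowest address.
So at ascending addresses the bytes are DF 1C 03.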